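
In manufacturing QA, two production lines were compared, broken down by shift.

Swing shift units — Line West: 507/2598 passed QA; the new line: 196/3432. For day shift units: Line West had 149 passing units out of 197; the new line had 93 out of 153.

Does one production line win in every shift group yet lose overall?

Swing shift: Line West 507/2598 = 19.5%, the new line 196/3432 = 5.7% → Line West
Day shift: Line West 149/197 = 75.6%, the new line 93/153 = 60.8% → Line West
Overall: Line West 656/2795 = 23.5%, the new line 289/3585 = 8.1% → Line West
Line West wins overall and in every shift group — no reversal.

No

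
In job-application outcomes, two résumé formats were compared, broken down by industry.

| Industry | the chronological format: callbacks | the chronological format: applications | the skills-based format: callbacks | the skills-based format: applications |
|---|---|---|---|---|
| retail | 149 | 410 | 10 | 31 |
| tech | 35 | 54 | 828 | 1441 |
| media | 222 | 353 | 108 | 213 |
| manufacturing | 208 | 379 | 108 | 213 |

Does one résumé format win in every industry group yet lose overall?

Retail: the chronological format 149/410 = 36.3%, the skills-based format 10/31 = 32.3% → the chronological format
Tech: the chronological format 35/54 = 64.8%, the skills-based format 828/1441 = 57.5% → the chronological format
Media: the chronological format 222/353 = 62.9%, the skills-based format 108/213 = 50.7% → the chronological format
Manufacturing: the chronological format 208/379 = 54.9%, the skills-based format 108/213 = 50.7% → the chronological format
Overall: the chronological format 614/1196 = 51.3%, the skills-based format 1054/1898 = 55.5% → the skills-based format
The chronological format wins each industry group but the skills-based format wins overall — the comparison reverses. The chronological format's applications skew toward retail, which has a lower base rate.

Yes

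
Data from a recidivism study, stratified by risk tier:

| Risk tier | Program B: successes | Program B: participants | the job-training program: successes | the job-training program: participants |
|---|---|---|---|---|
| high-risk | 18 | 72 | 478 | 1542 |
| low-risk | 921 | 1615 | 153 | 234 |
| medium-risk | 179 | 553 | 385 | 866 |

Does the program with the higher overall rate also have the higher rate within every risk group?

No

High-risk: Program B 18/72 = 25.0%, the job-training program 478/1542 = 31.0% → the job-training program
Low-risk: Program B 921/1615 = 57.0%, the job-training program 153/234 = 65.4% → the job-training program
Medium-risk: Program B 179/553 = 32.4%, the job-training program 385/866 = 44.5% → the job-training program
Overall: Program B 1118/2240 = 49.9%, the job-training program 1016/2642 = 38.5% → Program B
The job-training program wins each risk group but Program B wins overall — the comparison reverses. The job-training program's participants skew toward high-risk, which has a lower base rate.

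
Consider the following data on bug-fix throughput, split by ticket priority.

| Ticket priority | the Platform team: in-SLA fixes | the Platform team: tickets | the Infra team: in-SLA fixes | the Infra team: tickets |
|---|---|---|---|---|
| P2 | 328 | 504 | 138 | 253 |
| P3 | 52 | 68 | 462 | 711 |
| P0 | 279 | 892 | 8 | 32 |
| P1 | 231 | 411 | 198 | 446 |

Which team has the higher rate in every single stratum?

P2: the Platform team 328/504 = 65.1%, the Infra team 138/253 = 54.5% → the Platform team
P3: the Platform team 52/68 = 76.5%, the Infra team 462/711 = 65.0% → the Platform team
P0: the Platform team 279/892 = 31.3%, the Infra team 8/32 = 25.0% → the Platform team
P1: the Platform team 231/411 = 56.2%, the Infra team 198/446 = 44.4% → the Platform team
The Platform team has the higher rate in all 4 groups.

the Platform team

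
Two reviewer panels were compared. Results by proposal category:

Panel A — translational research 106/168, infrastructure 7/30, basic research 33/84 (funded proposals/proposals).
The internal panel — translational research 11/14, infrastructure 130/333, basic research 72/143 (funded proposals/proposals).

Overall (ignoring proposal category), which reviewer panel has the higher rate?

Panel A

Translational research: Panel A 106/168 = 63.1%, the internal panel 11/14 = 78.6% → the internal panel
Infrastructure: Panel A 7/30 = 23.3%, the internal panel 130/333 = 39.0% → the internal panel
Basic research: Panel A 33/84 = 39.3%, the internal panel 72/143 = 50.3% → the internal panel
Overall: Panel A 146/282 = 51.8%, the internal panel 213/490 = 43.5% → Panel A
(The internal panel wins every proposal group but Panel A wins overall — the internal panel's proposals skew toward the low-rate infrastructure group.)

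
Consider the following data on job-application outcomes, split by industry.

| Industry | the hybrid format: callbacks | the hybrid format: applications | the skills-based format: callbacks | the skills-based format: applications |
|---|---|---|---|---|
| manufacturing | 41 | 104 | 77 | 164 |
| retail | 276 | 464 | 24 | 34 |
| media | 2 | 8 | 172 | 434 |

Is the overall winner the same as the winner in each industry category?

Manufacturing: the hybrid format 41/104 = 39.4%, the skills-based format 77/164 = 47.0% → the skills-based format
Retail: the hybrid format 276/464 = 59.5%, the skills-based format 24/34 = 70.6% → the skills-based format
Media: the hybrid format 2/8 = 25.0%, the skills-based format 172/434 = 39.6% → the skills-based format
Overall: the hybrid format 319/576 = 55.4%, the skills-based format 273/632 = 43.2% → the hybrid format
The skills-based format wins each industry group but the hybrid format wins overall — the comparison reverses. The skills-based format's applications skew toward media, which has a lower base rate.

No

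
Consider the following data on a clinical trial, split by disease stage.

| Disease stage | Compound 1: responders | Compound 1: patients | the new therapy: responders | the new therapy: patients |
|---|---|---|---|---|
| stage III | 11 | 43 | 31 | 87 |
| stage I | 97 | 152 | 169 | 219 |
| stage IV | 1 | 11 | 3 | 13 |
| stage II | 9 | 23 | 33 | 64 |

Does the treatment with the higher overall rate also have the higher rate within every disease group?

Yes

Stage III: Compound 1 11/43 = 25.6%, the new therapy 31/87 = 35.6% → the new therapy
Stage I: Compound 1 97/152 = 63.8%, the new therapy 169/219 = 77.2% → the new therapy
Stage IV: Compound 1 1/11 = 9.1%, the new therapy 3/13 = 23.1% → the new therapy
Stage II: Compound 1 9/23 = 39.1%, the new therapy 33/64 = 51.6% → the new therapy
Overall: Compound 1 118/229 = 51.5%, the new therapy 236/383 = 61.6% → the new therapy
The new therapy wins overall and in every disease group — no reversal.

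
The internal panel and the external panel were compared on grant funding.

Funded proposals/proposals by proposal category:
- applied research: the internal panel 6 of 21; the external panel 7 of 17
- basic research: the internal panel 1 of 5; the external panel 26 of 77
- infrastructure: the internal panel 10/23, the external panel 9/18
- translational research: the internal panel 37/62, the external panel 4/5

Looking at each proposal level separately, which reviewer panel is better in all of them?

the external panel

Applied research: the internal panel 6/21 = 28.6%, the external panel 7/17 = 41.2% → the external panel
Basic research: the internal panel 1/5 = 20.0%, the external panel 26/77 = 33.8% → the external panel
Infrastructure: the internal panel 10/23 = 43.5%, the external panel 9/18 = 50.0% → the external panel
Translational research: the internal panel 37/62 = 59.7%, the external panel 4/5 = 80.0% → the external panel
The external panel has the higher rate in all 4 groups.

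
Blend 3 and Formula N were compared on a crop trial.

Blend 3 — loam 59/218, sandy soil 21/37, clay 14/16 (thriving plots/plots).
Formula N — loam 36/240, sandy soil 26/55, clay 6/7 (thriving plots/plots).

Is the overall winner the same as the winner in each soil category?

Loam: Blend 3 59/218 = 27.1%, Formula N 36/240 = 15.0% → Blend 3
Sandy soil: Blend 3 21/37 = 56.8%, Formula N 26/55 = 47.3% → Blend 3
Clay: Blend 3 14/16 = 87.5%, Formula N 6/7 = 85.7% → Blend 3
Overall: Blend 3 94/271 = 34.7%, Formula N 68/302 = 22.5% → Blend 3
Blend 3 wins overall and in every soil group — no reversal.

Yes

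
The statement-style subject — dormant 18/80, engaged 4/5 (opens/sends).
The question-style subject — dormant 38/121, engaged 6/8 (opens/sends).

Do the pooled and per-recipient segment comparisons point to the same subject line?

Dormant: the statement-style subject 18/80 = 22.5%, the question-style subject 38/121 = 31.4% → the question-style subject
Engaged: the statement-style subject 4/5 = 80.0%, the question-style subject 6/8 = 75.0% → the statement-style subject
Overall: the statement-style subject 22/85 = 25.9%, the question-style subject 44/129 = 34.1% → the question-style subject
Neither sweeps: the statement-style subject wins 1 of 2 groups, the question-style subject wins 1. The question-style subject wins overall but not every group — no Simpson reversal.

No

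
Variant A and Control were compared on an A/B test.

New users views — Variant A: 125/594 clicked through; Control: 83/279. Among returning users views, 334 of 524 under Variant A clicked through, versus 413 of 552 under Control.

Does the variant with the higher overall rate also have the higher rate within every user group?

Yes

New users: Variant A 125/594 = 21.0%, Control 83/279 = 29.7% → Control
Returning users: Variant A 334/524 = 63.7%, Control 413/552 = 74.8% → Control
Overall: Variant A 459/1118 = 41.1%, Control 496/831 = 59.7% → Control
Control wins overall and in every user group — no reversal.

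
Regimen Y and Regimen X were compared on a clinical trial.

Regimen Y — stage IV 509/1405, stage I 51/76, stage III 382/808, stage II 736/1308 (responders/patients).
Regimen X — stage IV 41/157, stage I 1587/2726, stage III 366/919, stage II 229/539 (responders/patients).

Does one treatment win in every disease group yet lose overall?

Stage IV: Regimen Y 509/1405 = 36.2%, Regimen X 41/157 = 26.1% → Regimen Y
Stage I: Regimen Y 51/76 = 67.1%, Regimen X 1587/2726 = 58.2% → Regimen Y
Stage III: Regimen Y 382/808 = 47.3%, Regimen X 366/919 = 39.8% → Regimen Y
Stage II: Regimen Y 736/1308 = 56.3%, Regimen X 229/539 = 42.5% → Regimen Y
Overall: Regimen Y 1678/3597 = 46.6%, Regimen X 2223/4341 = 51.2% → Regimen X
Regimen Y wins each disease group but Regimen X wins overall — the comparison reverses. Regimen Y's patients skew toward stage IV, which has a lower base rate.

Yes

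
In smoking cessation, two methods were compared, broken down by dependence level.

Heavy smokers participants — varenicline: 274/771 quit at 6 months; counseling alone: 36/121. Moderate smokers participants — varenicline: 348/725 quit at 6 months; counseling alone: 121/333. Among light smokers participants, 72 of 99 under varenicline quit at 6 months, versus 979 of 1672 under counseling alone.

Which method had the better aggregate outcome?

counseling alone

Heavy smokers: varenicline 274/771 = 35.5%, counseling alone 36/121 = 29.8% → varenicline
Moderate smokers: varenicline 348/725 = 48.0%, counseling alone 121/333 = 36.3% → varenicline
Light smokers: varenicline 72/99 = 72.7%, counseling alone 979/1672 = 58.6% → varenicline
Overall: varenicline 694/1595 = 43.5%, counseling alone 1136/2126 = 53.4% → counseling alone
(Varenicline wins every dependence group but counseling alone wins overall — varenicline's participants skew toward the low-rate heavy smokers group.)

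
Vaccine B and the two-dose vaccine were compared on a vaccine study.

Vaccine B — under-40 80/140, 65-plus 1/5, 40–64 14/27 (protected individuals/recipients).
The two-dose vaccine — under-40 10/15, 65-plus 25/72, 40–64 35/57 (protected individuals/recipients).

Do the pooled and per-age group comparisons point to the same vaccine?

Under-40: Vaccine B 80/140 = 57.1%, the two-dose vaccine 10/15 = 66.7% → the two-dose vaccine
65-plus: Vaccine B 1/5 = 20.0%, the two-dose vaccine 25/72 = 34.7% → the two-dose vaccine
40–64: Vaccine B 14/27 = 51.9%, the two-dose vaccine 35/57 = 61.4% → the two-dose vaccine
Overall: Vaccine B 95/172 = 55.2%, the two-dose vaccine 70/144 = 48.6% → Vaccine B
The two-dose vaccine wins each age group but Vaccine B wins overall — the comparison reverses. The two-dose vaccine's recipients skew toward 65-plus, which has a lower base rate.

No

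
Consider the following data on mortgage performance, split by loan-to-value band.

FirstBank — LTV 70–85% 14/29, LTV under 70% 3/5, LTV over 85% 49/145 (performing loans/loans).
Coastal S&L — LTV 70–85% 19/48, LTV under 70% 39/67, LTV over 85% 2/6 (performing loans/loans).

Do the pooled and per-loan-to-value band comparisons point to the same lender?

No

LTV 70–85%: FirstBank 14/29 = 48.3%, Coastal S&L 19/48 = 39.6% → FirstBank
LTV under 70%: FirstBank 3/5 = 60.0%, Coastal S&L 39/67 = 58.2% → FirstBank
LTV over 85%: FirstBank 49/145 = 33.8%, Coastal S&L 2/6 = 33.3% → FirstBank
Overall: FirstBank 66/179 = 36.9%, Coastal S&L 60/121 = 49.6% → Coastal S&L
FirstBank wins each loan-to-value group but Coastal S&L wins overall — the comparison reverses. FirstBank's loans skew toward LTV over 85%, which has a lower base rate.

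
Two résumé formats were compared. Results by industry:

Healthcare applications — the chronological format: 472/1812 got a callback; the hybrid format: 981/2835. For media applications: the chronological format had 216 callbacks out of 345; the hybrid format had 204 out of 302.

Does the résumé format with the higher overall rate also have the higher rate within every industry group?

Healthcare: the chronological format 472/1812 = 26.0%, the hybrid format 981/2835 = 34.6% → the hybrid format
Media: the chronological format 216/345 = 62.6%, the hybrid format 204/302 = 67.5% → the hybrid format
Overall: the chronological format 688/2157 = 31.9%, the hybrid format 1185/3137 = 37.8% → the hybrid format
The hybrid format wins overall and in every industry group — no reversal.

Yes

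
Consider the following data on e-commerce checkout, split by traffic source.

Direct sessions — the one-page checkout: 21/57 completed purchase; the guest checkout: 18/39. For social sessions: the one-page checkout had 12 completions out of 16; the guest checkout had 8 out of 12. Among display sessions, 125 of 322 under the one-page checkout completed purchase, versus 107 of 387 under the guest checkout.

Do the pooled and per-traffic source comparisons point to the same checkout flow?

No

Direct: the one-page checkout 21/57 = 36.8%, the guest checkout 18/39 = 46.2% → the guest checkout
Social: the one-page checkout 12/16 = 75.0%, the guest checkout 8/12 = 66.7% → the one-page checkout
Display: the one-page checkout 125/322 = 38.8%, the guest checkout 107/387 = 27.6% → the one-page checkout
Overall: the one-page checkout 158/395 = 40.0%, the guest checkout 133/438 = 30.4% → the one-page checkout
Neither sweeps: the one-page checkout wins 2 of 3 groups, the guest checkout wins 1. The one-page checkout wins overall but not every group — no Simpson reversal.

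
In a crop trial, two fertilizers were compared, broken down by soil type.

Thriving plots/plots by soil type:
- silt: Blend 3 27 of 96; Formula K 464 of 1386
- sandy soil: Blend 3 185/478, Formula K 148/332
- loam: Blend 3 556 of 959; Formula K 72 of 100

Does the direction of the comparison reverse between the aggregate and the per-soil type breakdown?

Yes

Silt: Blend 3 27/96 = 28.1%, Formula K 464/1386 = 33.5% → Formula K
Sandy soil: Blend 3 185/478 = 38.7%, Formula K 148/332 = 44.6% → Formula K
Loam: Blend 3 556/959 = 58.0%, Formula K 72/100 = 72.0% → Formula K
Overall: Blend 3 768/1533 = 50.1%, Formula K 684/1818 = 37.6% → Blend 3
Formula K wins each soil group but Blend 3 wins overall — the comparison reverses. Formula K's plots skew toward silt, which has a lower base rate.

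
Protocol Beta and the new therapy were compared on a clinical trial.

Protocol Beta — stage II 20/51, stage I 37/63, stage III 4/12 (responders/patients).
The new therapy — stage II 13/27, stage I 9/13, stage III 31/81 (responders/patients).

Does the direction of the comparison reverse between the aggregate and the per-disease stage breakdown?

Stage II: Protocol Beta 20/51 = 39.2%, the new therapy 13/27 = 48.1% → the new therapy
Stage I: Protocol Beta 37/63 = 58.7%, the new therapy 9/13 = 69.2% → the new therapy
Stage III: Protocol Beta 4/12 = 33.3%, the new therapy 31/81 = 38.3% → the new therapy
Overall: Protocol Beta 61/126 = 48.4%, the new therapy 53/121 = 43.8% → Protocol Beta
The new therapy wins each disease group but Protocol Beta wins overall — the comparison reverses. The new therapy's patients skew toward stage III, which has a lower base rate.

Yes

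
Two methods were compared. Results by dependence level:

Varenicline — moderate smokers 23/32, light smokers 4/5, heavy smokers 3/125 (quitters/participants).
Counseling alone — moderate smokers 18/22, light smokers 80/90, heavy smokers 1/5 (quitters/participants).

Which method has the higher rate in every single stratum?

Moderate smokers: varenicline 23/32 = 71.9%, counseling alone 18/22 = 81.8% → counseling alone
Light smokers: varenicline 4/5 = 80.0%, counseling alone 80/90 = 88.9% → counseling alone
Heavy smokers: varenicline 3/125 = 2.4%, counseling alone 1/5 = 20.0% → counseling alone
Counseling alone has the higher rate in all 3 groups.

counseling alone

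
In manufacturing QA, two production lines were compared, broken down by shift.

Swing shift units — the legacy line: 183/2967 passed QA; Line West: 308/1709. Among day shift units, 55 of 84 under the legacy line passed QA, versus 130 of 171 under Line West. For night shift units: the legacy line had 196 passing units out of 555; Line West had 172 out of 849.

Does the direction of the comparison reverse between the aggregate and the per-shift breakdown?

Swing shift: the legacy line 183/2967 = 6.2%, Line West 308/1709 = 18.0% → Line West
Day shift: the legacy line 55/84 = 65.5%, Line West 130/171 = 76.0% → Line West
Night shift: the legacy line 196/555 = 35.3%, Line West 172/849 = 20.3% → the legacy line
Overall: the legacy line 434/3606 = 12.0%, Line West 610/2729 = 22.4% → Line West
Neither sweeps: the legacy line wins 1 of 3 groups, Line West wins 2. Line West wins overall but not every group — no Simpson reversal.

No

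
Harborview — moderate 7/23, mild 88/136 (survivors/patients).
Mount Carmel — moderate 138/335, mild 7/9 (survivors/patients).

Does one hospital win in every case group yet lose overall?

Moderate: Harborview 7/23 = 30.4%, Mount Carmel 138/335 = 41.2% → Mount Carmel
Mild: Harborview 88/136 = 64.7%, Mount Carmel 7/9 = 77.8% → Mount Carmel
Overall: Harborview 95/159 = 59.7%, Mount Carmel 145/344 = 42.2% → Harborview
Mount Carmel wins each case group but Harborview wins overall — the comparison reverses. Mount Carmel's patients skew toward moderate, which has a lower base rate.

Yes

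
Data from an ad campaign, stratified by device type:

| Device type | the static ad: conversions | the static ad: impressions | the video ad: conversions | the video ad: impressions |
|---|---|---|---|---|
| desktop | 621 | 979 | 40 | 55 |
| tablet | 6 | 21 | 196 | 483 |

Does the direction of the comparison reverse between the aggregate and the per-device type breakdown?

Yes

Desktop: the static ad 621/979 = 63.4%, the video ad 40/55 = 72.7% → the video ad
Tablet: the static ad 6/21 = 28.6%, the video ad 196/483 = 40.6% → the video ad
Overall: the static ad 627/1000 = 62.7%, the video ad 236/538 = 43.9% → the static ad
The video ad wins each device group but the static ad wins overall — the comparison reverses. The video ad's impressions skew toward tablet, which has a lower base rate.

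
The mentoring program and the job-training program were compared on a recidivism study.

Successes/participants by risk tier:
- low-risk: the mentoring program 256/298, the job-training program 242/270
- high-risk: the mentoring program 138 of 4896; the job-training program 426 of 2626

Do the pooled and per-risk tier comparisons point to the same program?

Low-risk: the mentoring program 256/298 = 85.9%, the job-training program 242/270 = 89.6% → the job-training program
High-risk: the mentoring program 138/4896 = 2.8%, the job-training program 426/2626 = 16.2% → the job-training program
Overall: the mentoring program 394/5194 = 7.6%, the job-training program 668/2896 = 23.1% → the job-training program
The job-training program wins overall and in every risk group — no reversal.

Yes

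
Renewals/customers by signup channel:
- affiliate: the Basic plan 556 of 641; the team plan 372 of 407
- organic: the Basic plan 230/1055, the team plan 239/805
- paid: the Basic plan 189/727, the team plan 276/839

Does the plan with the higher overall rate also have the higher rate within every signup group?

Affiliate: the Basic plan 556/641 = 86.7%, the team plan 372/407 = 91.4% → the team plan
Organic: the Basic plan 230/1055 = 21.8%, the team plan 239/805 = 29.7% → the team plan
Paid: the Basic plan 189/727 = 26.0%, the team plan 276/839 = 32.9% → the team plan
Overall: the Basic plan 975/2423 = 40.2%, the team plan 887/2051 = 43.2% → the team plan
The team plan wins overall and in every signup group — no reversal.

Yes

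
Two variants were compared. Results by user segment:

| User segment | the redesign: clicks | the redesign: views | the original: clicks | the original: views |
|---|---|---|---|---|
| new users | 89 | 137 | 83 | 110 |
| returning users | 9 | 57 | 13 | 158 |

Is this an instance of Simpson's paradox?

No

New users: the redesign 89/137 = 65.0%, the original 83/110 = 75.5% → the original
Returning users: the redesign 9/57 = 15.8%, the original 13/158 = 8.2% → the redesign
Overall: the redesign 98/194 = 50.5%, the original 96/268 = 35.8% → the redesign
Neither sweeps: the redesign wins 1 of 2 groups, the original wins 1. The redesign wins overall but not every group — no Simpson reversal.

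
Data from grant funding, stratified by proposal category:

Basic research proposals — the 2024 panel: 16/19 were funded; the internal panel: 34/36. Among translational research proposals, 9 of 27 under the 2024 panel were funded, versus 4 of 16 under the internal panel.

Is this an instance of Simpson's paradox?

Basic research: the 2024 panel 16/19 = 84.2%, the internal panel 34/36 = 94.4% → the internal panel
Translational research: the 2024 panel 9/27 = 33.3%, the internal panel 4/16 = 25.0% → the 2024 panel
Overall: the 2024 panel 25/46 = 54.3%, the internal panel 38/52 = 73.1% → the internal panel
Neither sweeps: the 2024 panel wins 1 of 2 groups, the internal panel wins 1. The internal panel wins overall but not every group — no Simpson reversal.

No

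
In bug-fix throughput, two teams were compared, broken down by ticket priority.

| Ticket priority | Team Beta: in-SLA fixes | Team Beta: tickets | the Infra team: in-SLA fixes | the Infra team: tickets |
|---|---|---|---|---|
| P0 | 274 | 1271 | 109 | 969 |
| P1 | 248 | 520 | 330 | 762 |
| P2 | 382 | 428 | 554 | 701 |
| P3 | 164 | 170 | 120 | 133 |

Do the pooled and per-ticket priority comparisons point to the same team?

Yes

P0: Team Beta 274/1271 = 21.6%, the Infra team 109/969 = 11.2% → Team Beta
P1: Team Beta 248/520 = 47.7%, the Infra team 330/762 = 43.3% → Team Beta
P2: Team Beta 382/428 = 89.3%, the Infra team 554/701 = 79.0% → Team Beta
P3: Team Beta 164/170 = 96.5%, the Infra team 120/133 = 90.2% → Team Beta
Overall: Team Beta 1068/2389 = 44.7%, the Infra team 1113/2565 = 43.4% → Team Beta
Team Beta wins overall and in every ticket group — no reversal.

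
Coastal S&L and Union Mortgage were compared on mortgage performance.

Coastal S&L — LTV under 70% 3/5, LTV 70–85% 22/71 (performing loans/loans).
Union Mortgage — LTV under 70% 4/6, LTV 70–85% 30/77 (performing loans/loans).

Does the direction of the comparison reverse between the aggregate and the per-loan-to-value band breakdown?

No

LTV under 70%: Coastal S&L 3/5 = 60.0%, Union Mortgage 4/6 = 66.7% → Union Mortgage
LTV 70–85%: Coastal S&L 22/71 = 31.0%, Union Mortgage 30/77 = 39.0% → Union Mortgage
Overall: Coastal S&L 25/76 = 32.9%, Union Mortgage 34/83 = 41.0% → Union Mortgage
Union Mortgage wins overall and in every loan-to-value group — no reversal.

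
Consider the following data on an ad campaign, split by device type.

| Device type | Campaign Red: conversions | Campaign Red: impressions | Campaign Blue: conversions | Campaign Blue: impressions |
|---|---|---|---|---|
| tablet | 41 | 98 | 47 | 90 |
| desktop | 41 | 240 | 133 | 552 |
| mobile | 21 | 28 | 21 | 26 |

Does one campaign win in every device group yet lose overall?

Tablet: Campaign Red 41/98 = 41.8%, Campaign Blue 47/90 = 52.2% → Campaign Blue
Desktop: Campaign Red 41/240 = 17.1%, Campaign Blue 133/552 = 24.1% → Campaign Blue
Mobile: Campaign Red 21/28 = 75.0%, Campaign Blue 21/26 = 80.8% → Campaign Blue
Overall: Campaign Red 103/366 = 28.1%, Campaign Blue 201/668 = 30.1% → Campaign Blue
Campaign Blue wins overall and in every device group — no reversal.

No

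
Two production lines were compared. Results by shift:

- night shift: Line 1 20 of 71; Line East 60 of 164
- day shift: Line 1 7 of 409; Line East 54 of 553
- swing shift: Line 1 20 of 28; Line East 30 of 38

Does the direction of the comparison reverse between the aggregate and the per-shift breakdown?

Night shift: Line 1 20/71 = 28.2%, Line East 60/164 = 36.6% → Line East
Day shift: Line 1 7/409 = 1.7%, Line East 54/553 = 9.8% → Line East
Swing shift: Line 1 20/28 = 71.4%, Line East 30/38 = 78.9% → Line East
Overall: Line 1 47/508 = 9.3%, Line East 144/755 = 19.1% → Line East
Line East wins overall and in every shift group — no reversal.

No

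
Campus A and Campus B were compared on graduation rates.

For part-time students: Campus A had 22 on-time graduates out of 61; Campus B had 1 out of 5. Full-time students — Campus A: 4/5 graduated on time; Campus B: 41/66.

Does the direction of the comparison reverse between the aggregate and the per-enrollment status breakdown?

Yes

Part-time: Campus A 22/61 = 36.1%, Campus B 1/5 = 20.0% → Campus A
Full-time: Campus A 4/5 = 80.0%, Campus B 41/66 = 62.1% → Campus A
Overall: Campus A 26/66 = 39.4%, Campus B 42/71 = 59.2% → Campus B
Campus A wins each enrollment group but Campus B wins overall — the comparison reverses. Campus A's students skew toward part-time, which has a lower base rate.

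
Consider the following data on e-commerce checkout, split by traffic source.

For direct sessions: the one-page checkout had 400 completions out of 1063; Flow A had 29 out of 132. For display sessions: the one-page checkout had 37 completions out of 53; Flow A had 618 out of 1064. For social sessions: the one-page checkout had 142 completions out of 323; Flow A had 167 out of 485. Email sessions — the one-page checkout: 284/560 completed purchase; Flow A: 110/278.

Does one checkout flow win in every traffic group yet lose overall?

Yes

Direct: the one-page checkout 400/1063 = 37.6%, Flow A 29/132 = 22.0% → the one-page checkout
Display: the one-page checkout 37/53 = 69.8%, Flow A 618/1064 = 58.1% → the one-page checkout
Social: the one-page checkout 142/323 = 44.0%, Flow A 167/485 = 34.4% → the one-page checkout
Email: the one-page checkout 284/560 = 50.7%, Flow A 110/278 = 39.6% → the one-page checkout
Overall: the one-page checkout 863/1999 = 43.2%, Flow A 924/1959 = 47.2% → Flow A
The one-page checkout wins each traffic group but Flow A wins overall — the comparison reverses. The one-page checkout's sessions skew toward direct, which has a lower base rate.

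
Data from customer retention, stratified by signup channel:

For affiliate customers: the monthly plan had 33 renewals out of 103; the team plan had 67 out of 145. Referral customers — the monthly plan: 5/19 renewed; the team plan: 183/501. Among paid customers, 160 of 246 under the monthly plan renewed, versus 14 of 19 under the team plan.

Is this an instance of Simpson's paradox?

Yes

Affiliate: the monthly plan 33/103 = 32.0%, the team plan 67/145 = 46.2% → the team plan
Referral: the monthly plan 5/19 = 26.3%, the team plan 183/501 = 36.5% → the team plan
Paid: the monthly plan 160/246 = 65.0%, the team plan 14/19 = 73.7% → the team plan
Overall: the monthly plan 198/368 = 53.8%, the team plan 264/665 = 39.7% → the monthly plan
The team plan wins each signup group but the monthly plan wins overall — the comparison reverses. The team plan's customers skew toward referral, which has a lower base rate.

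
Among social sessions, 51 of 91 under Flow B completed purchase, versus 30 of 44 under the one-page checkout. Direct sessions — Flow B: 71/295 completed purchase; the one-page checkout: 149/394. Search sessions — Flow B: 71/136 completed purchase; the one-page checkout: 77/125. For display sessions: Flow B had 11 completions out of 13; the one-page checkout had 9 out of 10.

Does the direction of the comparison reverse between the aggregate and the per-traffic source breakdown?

Social: Flow B 51/91 = 56.0%, the one-page checkout 30/44 = 68.2% → the one-page checkout
Direct: Flow B 71/295 = 24.1%, the one-page checkout 149/394 = 37.8% → the one-page checkout
Search: Flow B 71/136 = 52.2%, the one-page checkout 77/125 = 61.6% → the one-page checkout
Display: Flow B 11/13 = 84.6%, the one-page checkout 9/10 = 90.0% → the one-page checkout
Overall: Flow B 204/535 = 38.1%, the one-page checkout 265/573 = 46.2% → the one-page checkout
The one-page checkout wins overall and in every traffic group — no reversal.

No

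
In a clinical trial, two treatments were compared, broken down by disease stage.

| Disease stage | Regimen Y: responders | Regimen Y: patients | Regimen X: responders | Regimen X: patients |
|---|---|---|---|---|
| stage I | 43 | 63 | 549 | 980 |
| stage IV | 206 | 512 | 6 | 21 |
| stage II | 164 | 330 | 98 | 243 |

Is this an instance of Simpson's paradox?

Stage I: Regimen Y 43/63 = 68.3%, Regimen X 549/980 = 56.0% → Regimen Y
Stage IV: Regimen Y 206/512 = 40.2%, Regimen X 6/21 = 28.6% → Regimen Y
Stage II: Regimen Y 164/330 = 49.7%, Regimen X 98/243 = 40.3% → Regimen Y
Overall: Regimen Y 413/905 = 45.6%, Regimen X 653/1244 = 52.5% → Regimen X
Regimen Y wins each disease group but Regimen X wins overall — the comparison reverses. Regimen Y's patients skew toward stage IV, which has a lower base rate.

Yes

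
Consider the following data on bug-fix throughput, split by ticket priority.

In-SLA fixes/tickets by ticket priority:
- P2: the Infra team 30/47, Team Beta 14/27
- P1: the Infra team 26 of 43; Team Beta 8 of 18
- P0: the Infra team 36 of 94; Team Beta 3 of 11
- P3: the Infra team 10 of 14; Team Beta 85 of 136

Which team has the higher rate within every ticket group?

the Infra team

P2: the Infra team 30/47 = 63.8%, Team Beta 14/27 = 51.9% → the Infra team
P1: the Infra team 26/43 = 60.5%, Team Beta 8/18 = 44.4% → the Infra team
P0: the Infra team 36/94 = 38.3%, Team Beta 3/11 = 27.3% → the Infra team
P3: the Infra team 10/14 = 71.4%, Team Beta 85/136 = 62.5% → the Infra team
The Infra team has the higher rate in all 4 groups.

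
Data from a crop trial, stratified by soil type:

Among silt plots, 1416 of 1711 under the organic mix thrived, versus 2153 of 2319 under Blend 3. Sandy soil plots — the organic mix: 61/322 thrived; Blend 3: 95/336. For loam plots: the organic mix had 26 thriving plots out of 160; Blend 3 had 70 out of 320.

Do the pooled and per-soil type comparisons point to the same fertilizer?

Silt: the organic mix 1416/1711 = 82.8%, Blend 3 2153/2319 = 92.8% → Blend 3
Sandy soil: the organic mix 61/322 = 18.9%, Blend 3 95/336 = 28.3% → Blend 3
Loam: the organic mix 26/160 = 16.2%, Blend 3 70/320 = 21.9% → Blend 3
Overall: the organic mix 1503/2193 = 68.5%, Blend 3 2318/2975 = 77.9% → Blend 3
Blend 3 wins overall and in every soil group — no reversal.

Yes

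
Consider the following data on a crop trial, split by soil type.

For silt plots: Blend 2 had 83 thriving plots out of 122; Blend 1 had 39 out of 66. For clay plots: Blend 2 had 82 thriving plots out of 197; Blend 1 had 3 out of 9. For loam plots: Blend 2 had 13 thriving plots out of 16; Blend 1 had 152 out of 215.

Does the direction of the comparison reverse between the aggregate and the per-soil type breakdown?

Silt: Blend 2 83/122 = 68.0%, Blend 1 39/66 = 59.1% → Blend 2
Clay: Blend 2 82/197 = 41.6%, Blend 1 3/9 = 33.3% → Blend 2
Loam: Blend 2 13/16 = 81.2%, Blend 1 152/215 = 70.7% → Blend 2
Overall: Blend 2 178/335 = 53.1%, Blend 1 194/290 = 66.9% → Blend 1
Blend 2 wins each soil group but Blend 1 wins overall — the comparison reverses. Blend 2's plots skew toward clay, which has a lower base rate.

Yes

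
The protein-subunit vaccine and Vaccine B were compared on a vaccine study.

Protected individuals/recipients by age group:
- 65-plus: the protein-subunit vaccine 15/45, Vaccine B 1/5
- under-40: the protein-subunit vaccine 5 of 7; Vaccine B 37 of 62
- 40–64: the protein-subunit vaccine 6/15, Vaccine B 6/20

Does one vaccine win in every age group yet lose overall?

Yes

65-plus: the protein-subunit vaccine 15/45 = 33.3%, Vaccine B 1/5 = 20.0% → the protein-subunit vaccine
Under-40: the protein-subunit vaccine 5/7 = 71.4%, Vaccine B 37/62 = 59.7% → the protein-subunit vaccine
40–64: the protein-subunit vaccine 6/15 = 40.0%, Vaccine B 6/20 = 30.0% → the protein-subunit vaccine
Overall: the protein-subunit vaccine 26/67 = 38.8%, Vaccine B 44/87 = 50.6% → Vaccine B
The protein-subunit vaccine wins each age group but Vaccine B wins overall — the comparison reverses. The protein-subunit vaccine's recipients skew toward 65-plus, which has a lower base rate.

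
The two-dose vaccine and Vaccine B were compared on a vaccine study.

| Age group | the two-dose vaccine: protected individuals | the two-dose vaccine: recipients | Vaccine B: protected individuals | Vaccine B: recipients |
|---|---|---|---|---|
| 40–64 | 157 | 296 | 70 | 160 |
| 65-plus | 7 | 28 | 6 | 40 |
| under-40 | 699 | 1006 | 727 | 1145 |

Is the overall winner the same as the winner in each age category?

40–64: the two-dose vaccine 157/296 = 53.0%, Vaccine B 70/160 = 43.8% → the two-dose vaccine
65-plus: the two-dose vaccine 7/28 = 25.0%, Vaccine B 6/40 = 15.0% → the two-dose vaccine
Under-40: the two-dose vaccine 699/1006 = 69.5%, Vaccine B 727/1145 = 63.5% → the two-dose vaccine
Overall: the two-dose vaccine 863/1330 = 64.9%, Vaccine B 803/1345 = 59.7% → the two-dose vaccine
The two-dose vaccine wins overall and in every age group — no reversal.

Yes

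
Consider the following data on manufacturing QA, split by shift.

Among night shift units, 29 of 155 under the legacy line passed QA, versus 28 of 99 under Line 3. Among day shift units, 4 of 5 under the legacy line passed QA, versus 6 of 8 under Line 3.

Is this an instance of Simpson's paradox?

No

Night shift: the legacy line 29/155 = 18.7%, Line 3 28/99 = 28.3% → Line 3
Day shift: the legacy line 4/5 = 80.0%, Line 3 6/8 = 75.0% → the legacy line
Overall: the legacy line 33/160 = 20.6%, Line 3 34/107 = 31.8% → Line 3
Neither sweeps: the legacy line wins 1 of 2 groups, Line 3 wins 1. Line 3 wins overall but not every group — no Simpson reversal.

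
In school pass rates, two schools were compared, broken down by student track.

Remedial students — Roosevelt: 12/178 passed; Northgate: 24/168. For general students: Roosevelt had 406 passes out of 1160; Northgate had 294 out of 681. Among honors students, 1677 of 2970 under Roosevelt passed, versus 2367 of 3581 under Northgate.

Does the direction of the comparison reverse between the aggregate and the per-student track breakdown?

No

Remedial: Roosevelt 12/178 = 6.7%, Northgate 24/168 = 14.3% → Northgate
General: Roosevelt 406/1160 = 35.0%, Northgate 294/681 = 43.2% → Northgate
Honors: Roosevelt 1677/2970 = 56.5%, Northgate 2367/3581 = 66.1% → Northgate
Overall: Roosevelt 2095/4308 = 48.6%, Northgate 2685/4430 = 60.6% → Northgate
Northgate wins overall and in every student group — no reversal.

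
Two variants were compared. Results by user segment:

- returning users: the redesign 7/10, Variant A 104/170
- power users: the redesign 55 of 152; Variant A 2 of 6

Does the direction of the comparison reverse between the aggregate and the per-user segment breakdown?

Returning users: the redesign 7/10 = 70.0%, Variant A 104/170 = 61.2% → the redesign
Power users: the redesign 55/152 = 36.2%, Variant A 2/6 = 33.3% → the redesign
Overall: the redesign 62/162 = 38.3%, Variant A 106/176 = 60.2% → Variant A
The redesign wins each user group but Variant A wins overall — the comparison reverses. The redesign's views skew toward power users, which has a lower base rate.

Yes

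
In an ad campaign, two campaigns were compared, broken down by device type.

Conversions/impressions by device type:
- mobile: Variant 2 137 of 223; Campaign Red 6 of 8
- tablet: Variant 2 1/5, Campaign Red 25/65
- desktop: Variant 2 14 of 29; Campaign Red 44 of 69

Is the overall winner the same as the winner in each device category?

Mobile: Variant 2 137/223 = 61.4%, Campaign Red 6/8 = 75.0% → Campaign Red
Tablet: Variant 2 1/5 = 20.0%, Campaign Red 25/65 = 38.5% → Campaign Red
Desktop: Variant 2 14/29 = 48.3%, Campaign Red 44/69 = 63.8% → Campaign Red
Overall: Variant 2 152/257 = 59.1%, Campaign Red 75/142 = 52.8% → Variant 2
Campaign Red wins each device group but Variant 2 wins overall — the comparison reverses. Campaign Red's impressions skew toward tablet, which has a lower base rate.

No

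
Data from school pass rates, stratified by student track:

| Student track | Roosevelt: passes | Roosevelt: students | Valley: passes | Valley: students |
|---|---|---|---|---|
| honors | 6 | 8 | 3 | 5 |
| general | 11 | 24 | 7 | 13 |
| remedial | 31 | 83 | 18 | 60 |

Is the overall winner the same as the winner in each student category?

No

Honors: Roosevelt 6/8 = 75.0%, Valley 3/5 = 60.0% → Roosevelt
General: Roosevelt 11/24 = 45.8%, Valley 7/13 = 53.8% → Valley
Remedial: Roosevelt 31/83 = 37.3%, Valley 18/60 = 30.0% → Roosevelt
Overall: Roosevelt 48/115 = 41.7%, Valley 28/78 = 35.9% → Roosevelt
Neither sweeps: Roosevelt wins 2 of 3 groups, Valley wins 1. Roosevelt wins overall but not every group — no Simpson reversal.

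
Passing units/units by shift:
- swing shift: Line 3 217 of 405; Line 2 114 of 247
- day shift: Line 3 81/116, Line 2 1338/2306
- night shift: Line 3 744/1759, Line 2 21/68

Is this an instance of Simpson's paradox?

Yes

Swing shift: Line 3 217/405 = 53.6%, Line 2 114/247 = 46.2% → Line 3
Day shift: Line 3 81/116 = 69.8%, Line 2 1338/2306 = 58.0% → Line 3
Night shift: Line 3 744/1759 = 42.3%, Line 2 21/68 = 30.9% → Line 3
Overall: Line 3 1042/2280 = 45.7%, Line 2 1473/2621 = 56.2% → Line 2
Line 3 wins each shift group but Line 2 wins overall — the comparison reverses. Line 3's units skew toward night shift, which has a lower base rate.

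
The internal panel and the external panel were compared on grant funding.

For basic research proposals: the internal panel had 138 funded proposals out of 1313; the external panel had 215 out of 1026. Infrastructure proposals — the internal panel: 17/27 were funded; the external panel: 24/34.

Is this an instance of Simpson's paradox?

No

Basic research: the internal panel 138/1313 = 10.5%, the external panel 215/1026 = 21.0% → the external panel
Infrastructure: the internal panel 17/27 = 63.0%, the external panel 24/34 = 70.6% → the external panel
Overall: the internal panel 155/1340 = 11.6%, the external panel 239/1060 = 22.5% → the external panel
The external panel wins overall and in every proposal group — no reversal.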